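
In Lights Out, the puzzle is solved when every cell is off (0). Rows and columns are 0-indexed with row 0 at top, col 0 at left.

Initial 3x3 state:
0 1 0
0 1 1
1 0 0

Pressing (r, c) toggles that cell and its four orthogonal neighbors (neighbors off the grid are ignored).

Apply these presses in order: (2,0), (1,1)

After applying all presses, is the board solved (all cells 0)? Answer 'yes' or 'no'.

After press 1 at (2,0):
0 1 0
1 1 1
0 1 0

After press 2 at (1,1):
0 0 0
0 0 0
0 0 0

Lights still on: 0

Answer: yes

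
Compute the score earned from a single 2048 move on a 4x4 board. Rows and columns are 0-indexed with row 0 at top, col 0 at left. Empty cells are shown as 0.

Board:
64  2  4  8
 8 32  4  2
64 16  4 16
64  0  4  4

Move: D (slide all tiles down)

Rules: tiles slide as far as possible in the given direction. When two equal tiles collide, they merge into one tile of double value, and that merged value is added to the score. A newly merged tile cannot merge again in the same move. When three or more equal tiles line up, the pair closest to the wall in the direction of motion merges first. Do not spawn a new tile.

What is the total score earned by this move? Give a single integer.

Slide down:
col 0: [64, 8, 64, 64] -> [0, 64, 8, 128]  score +128 (running 128)
col 1: [2, 32, 16, 0] -> [0, 2, 32, 16]  score +0 (running 128)
col 2: [4, 4, 4, 4] -> [0, 0, 8, 8]  score +16 (running 144)
col 3: [8, 2, 16, 4] -> [8, 2, 16, 4]  score +0 (running 144)
Board after move:
  0   0   0   8
 64   2   0   2
  8  32   8  16
128  16   8   4

Answer: 144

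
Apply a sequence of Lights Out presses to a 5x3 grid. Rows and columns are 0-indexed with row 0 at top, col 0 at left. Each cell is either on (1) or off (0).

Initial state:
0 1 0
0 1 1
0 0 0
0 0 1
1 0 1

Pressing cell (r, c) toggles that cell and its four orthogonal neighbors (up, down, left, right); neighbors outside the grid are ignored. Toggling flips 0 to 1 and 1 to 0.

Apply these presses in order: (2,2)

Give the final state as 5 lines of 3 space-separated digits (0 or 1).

Answer: 0 1 0
0 1 0
0 1 1
0 0 0
1 0 1

Derivation:
After press 1 at (2,2):
0 1 0
0 1 0
0 1 1
0 0 0
1 0 1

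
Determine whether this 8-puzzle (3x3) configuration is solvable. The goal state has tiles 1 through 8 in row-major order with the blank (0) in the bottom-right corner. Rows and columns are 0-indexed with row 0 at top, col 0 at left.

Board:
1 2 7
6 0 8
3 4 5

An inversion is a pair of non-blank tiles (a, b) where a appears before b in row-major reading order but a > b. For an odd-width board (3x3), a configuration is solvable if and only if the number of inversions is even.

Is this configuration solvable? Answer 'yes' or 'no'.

Inversions (pairs i<j in row-major order where tile[i] > tile[j] > 0): 10
10 is even, so the puzzle is solvable.

Answer: yes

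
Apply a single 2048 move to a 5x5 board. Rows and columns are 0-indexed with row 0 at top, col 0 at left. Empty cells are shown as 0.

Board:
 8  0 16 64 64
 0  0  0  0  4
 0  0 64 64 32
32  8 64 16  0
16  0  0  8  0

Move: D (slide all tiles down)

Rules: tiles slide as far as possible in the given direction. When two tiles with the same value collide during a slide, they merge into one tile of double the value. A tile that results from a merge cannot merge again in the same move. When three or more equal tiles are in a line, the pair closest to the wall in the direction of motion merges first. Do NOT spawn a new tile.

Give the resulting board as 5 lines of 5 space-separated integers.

Answer:   0   0   0   0   0
  0   0   0   0   0
  8   0   0 128  64
 32   0  16  16   4
 16   8 128   8  32

Derivation:
Slide down:
col 0: [8, 0, 0, 32, 16] -> [0, 0, 8, 32, 16]
col 1: [0, 0, 0, 8, 0] -> [0, 0, 0, 0, 8]
col 2: [16, 0, 64, 64, 0] -> [0, 0, 0, 16, 128]
col 3: [64, 0, 64, 16, 8] -> [0, 0, 128, 16, 8]
col 4: [64, 4, 32, 0, 0] -> [0, 0, 64, 4, 32]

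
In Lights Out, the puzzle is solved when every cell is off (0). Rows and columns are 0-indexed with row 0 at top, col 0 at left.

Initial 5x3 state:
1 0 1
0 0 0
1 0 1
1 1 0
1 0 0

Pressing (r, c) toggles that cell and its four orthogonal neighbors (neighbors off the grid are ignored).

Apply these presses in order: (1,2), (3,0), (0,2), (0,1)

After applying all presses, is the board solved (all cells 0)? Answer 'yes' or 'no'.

After press 1 at (1,2):
1 0 0
0 1 1
1 0 0
1 1 0
1 0 0

After press 2 at (3,0):
1 0 0
0 1 1
0 0 0
0 0 0
0 0 0

After press 3 at (0,2):
1 1 1
0 1 0
0 0 0
0 0 0
0 0 0

After press 4 at (0,1):
0 0 0
0 0 0
0 0 0
0 0 0
0 0 0

Lights still on: 0

Answer: yes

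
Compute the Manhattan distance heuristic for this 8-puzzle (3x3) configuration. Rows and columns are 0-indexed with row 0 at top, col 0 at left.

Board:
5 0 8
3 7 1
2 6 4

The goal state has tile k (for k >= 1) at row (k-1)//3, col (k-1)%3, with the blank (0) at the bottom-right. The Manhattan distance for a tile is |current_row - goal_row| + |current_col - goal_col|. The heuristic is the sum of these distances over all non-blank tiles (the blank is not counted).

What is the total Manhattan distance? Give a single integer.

Answer: 21

Derivation:
Tile 5: (0,0)->(1,1) = 2
Tile 8: (0,2)->(2,1) = 3
Tile 3: (1,0)->(0,2) = 3
Tile 7: (1,1)->(2,0) = 2
Tile 1: (1,2)->(0,0) = 3
Tile 2: (2,0)->(0,1) = 3
Tile 6: (2,1)->(1,2) = 2
Tile 4: (2,2)->(1,0) = 3
Sum: 2 + 3 + 3 + 2 + 3 + 3 + 2 + 3 = 21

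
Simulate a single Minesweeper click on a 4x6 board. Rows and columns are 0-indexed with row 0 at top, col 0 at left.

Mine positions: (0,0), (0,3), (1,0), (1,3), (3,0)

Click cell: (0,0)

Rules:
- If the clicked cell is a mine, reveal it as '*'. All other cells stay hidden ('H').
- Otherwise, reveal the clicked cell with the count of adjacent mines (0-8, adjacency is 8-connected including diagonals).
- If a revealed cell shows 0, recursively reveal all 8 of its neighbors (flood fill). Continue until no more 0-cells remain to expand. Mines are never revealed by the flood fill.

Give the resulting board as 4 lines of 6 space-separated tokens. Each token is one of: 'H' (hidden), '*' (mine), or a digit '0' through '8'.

* H H H H H
H H H H H H
H H H H H H
H H H H H H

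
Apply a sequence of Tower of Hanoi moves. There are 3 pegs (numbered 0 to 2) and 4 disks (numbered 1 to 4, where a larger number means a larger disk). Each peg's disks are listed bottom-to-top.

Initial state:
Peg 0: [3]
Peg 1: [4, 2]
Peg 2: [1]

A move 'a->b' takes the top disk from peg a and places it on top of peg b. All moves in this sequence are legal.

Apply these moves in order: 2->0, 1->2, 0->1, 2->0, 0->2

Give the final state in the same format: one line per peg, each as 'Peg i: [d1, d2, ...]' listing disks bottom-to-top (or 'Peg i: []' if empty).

After move 1 (2->0):
Peg 0: [3, 1]
Peg 1: [4, 2]
Peg 2: []

After move 2 (1->2):
Peg 0: [3, 1]
Peg 1: [4]
Peg 2: [2]

After move 3 (0->1):
Peg 0: [3]
Peg 1: [4, 1]
Peg 2: [2]

After move 4 (2->0):
Peg 0: [3, 2]
Peg 1: [4, 1]
Peg 2: []

After move 5 (0->2):
Peg 0: [3]
Peg 1: [4, 1]
Peg 2: [2]

Answer: Peg 0: [3]
Peg 1: [4, 1]
Peg 2: [2]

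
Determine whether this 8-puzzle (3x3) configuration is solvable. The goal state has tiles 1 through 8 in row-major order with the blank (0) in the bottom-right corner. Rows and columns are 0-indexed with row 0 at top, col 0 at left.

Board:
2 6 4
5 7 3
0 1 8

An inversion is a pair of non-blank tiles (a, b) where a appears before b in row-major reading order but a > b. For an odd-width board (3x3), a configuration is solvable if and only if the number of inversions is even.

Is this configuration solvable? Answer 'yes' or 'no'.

Inversions (pairs i<j in row-major order where tile[i] > tile[j] > 0): 12
12 is even, so the puzzle is solvable.

Answer: yes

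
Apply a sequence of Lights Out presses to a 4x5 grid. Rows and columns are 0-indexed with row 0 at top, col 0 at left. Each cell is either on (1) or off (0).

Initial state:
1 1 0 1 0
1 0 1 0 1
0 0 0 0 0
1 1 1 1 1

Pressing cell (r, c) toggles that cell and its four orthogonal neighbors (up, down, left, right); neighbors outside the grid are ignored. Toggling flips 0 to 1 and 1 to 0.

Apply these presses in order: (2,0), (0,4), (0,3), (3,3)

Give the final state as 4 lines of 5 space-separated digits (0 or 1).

Answer: 1 1 1 1 0
0 0 1 1 0
1 1 0 1 0
0 1 0 0 0

Derivation:
After press 1 at (2,0):
1 1 0 1 0
0 0 1 0 1
1 1 0 0 0
0 1 1 1 1

After press 2 at (0,4):
1 1 0 0 1
0 0 1 0 0
1 1 0 0 0
0 1 1 1 1

After press 3 at (0,3):
1 1 1 1 0
0 0 1 1 0
1 1 0 0 0
0 1 1 1 1

After press 4 at (3,3):
1 1 1 1 0
0 0 1 1 0
1 1 0 1 0
0 1 0 0 0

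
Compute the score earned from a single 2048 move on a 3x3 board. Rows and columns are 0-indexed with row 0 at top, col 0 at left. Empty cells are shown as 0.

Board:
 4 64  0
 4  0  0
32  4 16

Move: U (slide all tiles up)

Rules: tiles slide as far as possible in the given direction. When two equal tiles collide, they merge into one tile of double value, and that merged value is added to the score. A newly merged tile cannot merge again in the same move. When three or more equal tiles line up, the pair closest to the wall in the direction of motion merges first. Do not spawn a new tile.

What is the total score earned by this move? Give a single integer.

Answer: 8

Derivation:
Slide up:
col 0: [4, 4, 32] -> [8, 32, 0]  score +8 (running 8)
col 1: [64, 0, 4] -> [64, 4, 0]  score +0 (running 8)
col 2: [0, 0, 16] -> [16, 0, 0]  score +0 (running 8)
Board after move:
 8 64 16
32  4  0
 0  0  0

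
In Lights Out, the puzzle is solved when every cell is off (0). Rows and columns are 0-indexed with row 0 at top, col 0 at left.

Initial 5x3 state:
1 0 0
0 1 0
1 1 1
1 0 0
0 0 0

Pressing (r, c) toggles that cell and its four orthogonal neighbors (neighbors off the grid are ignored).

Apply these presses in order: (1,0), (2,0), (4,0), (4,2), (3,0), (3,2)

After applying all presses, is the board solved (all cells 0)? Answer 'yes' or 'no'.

After press 1 at (1,0):
0 0 0
1 0 0
0 1 1
1 0 0
0 0 0

After press 2 at (2,0):
0 0 0
0 0 0
1 0 1
0 0 0
0 0 0

After press 3 at (4,0):
0 0 0
0 0 0
1 0 1
1 0 0
1 1 0

After press 4 at (4,2):
0 0 0
0 0 0
1 0 1
1 0 1
1 0 1

After press 5 at (3,0):
0 0 0
0 0 0
0 0 1
0 1 1
0 0 1

After press 6 at (3,2):
0 0 0
0 0 0
0 0 0
0 0 0
0 0 0

Lights still on: 0

Answer: yes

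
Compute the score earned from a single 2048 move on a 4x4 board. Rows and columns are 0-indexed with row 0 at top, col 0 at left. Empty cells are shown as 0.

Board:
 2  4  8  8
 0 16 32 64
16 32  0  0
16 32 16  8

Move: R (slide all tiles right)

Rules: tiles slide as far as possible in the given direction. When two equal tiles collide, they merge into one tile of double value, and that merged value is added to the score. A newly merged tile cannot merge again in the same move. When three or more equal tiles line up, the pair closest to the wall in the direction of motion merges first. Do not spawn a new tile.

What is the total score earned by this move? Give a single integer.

Answer: 16

Derivation:
Slide right:
row 0: [2, 4, 8, 8] -> [0, 2, 4, 16]  score +16 (running 16)
row 1: [0, 16, 32, 64] -> [0, 16, 32, 64]  score +0 (running 16)
row 2: [16, 32, 0, 0] -> [0, 0, 16, 32]  score +0 (running 16)
row 3: [16, 32, 16, 8] -> [16, 32, 16, 8]  score +0 (running 16)
Board after move:
 0  2  4 16
 0 16 32 64
 0  0 16 32
16 32 16  8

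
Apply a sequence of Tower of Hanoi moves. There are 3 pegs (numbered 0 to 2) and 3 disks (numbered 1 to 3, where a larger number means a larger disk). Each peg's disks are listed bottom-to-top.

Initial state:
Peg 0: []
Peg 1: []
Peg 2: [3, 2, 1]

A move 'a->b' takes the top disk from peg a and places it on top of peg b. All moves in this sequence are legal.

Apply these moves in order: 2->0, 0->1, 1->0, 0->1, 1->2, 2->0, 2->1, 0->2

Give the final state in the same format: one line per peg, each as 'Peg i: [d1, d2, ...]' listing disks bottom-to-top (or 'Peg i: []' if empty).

After move 1 (2->0):
Peg 0: [1]
Peg 1: []
Peg 2: [3, 2]

After move 2 (0->1):
Peg 0: []
Peg 1: [1]
Peg 2: [3, 2]

After move 3 (1->0):
Peg 0: [1]
Peg 1: []
Peg 2: [3, 2]

After move 4 (0->1):
Peg 0: []
Peg 1: [1]
Peg 2: [3, 2]

After move 5 (1->2):
Peg 0: []
Peg 1: []
Peg 2: [3, 2, 1]

After move 6 (2->0):
Peg 0: [1]
Peg 1: []
Peg 2: [3, 2]

After move 7 (2->1):
Peg 0: [1]
Peg 1: [2]
Peg 2: [3]

After move 8 (0->2):
Peg 0: []
Peg 1: [2]
Peg 2: [3, 1]

Answer: Peg 0: []
Peg 1: [2]
Peg 2: [3, 1]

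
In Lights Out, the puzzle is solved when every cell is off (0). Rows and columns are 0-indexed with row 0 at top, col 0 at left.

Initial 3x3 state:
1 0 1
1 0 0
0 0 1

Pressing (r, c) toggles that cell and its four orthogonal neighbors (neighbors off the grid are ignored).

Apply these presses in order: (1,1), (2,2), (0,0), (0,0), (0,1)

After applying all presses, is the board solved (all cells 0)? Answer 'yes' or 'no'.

Answer: yes

Derivation:
After press 1 at (1,1):
1 1 1
0 1 1
0 1 1

After press 2 at (2,2):
1 1 1
0 1 0
0 0 0

After press 3 at (0,0):
0 0 1
1 1 0
0 0 0

After press 4 at (0,0):
1 1 1
0 1 0
0 0 0

After press 5 at (0,1):
0 0 0
0 0 0
0 0 0

Lights still on: 0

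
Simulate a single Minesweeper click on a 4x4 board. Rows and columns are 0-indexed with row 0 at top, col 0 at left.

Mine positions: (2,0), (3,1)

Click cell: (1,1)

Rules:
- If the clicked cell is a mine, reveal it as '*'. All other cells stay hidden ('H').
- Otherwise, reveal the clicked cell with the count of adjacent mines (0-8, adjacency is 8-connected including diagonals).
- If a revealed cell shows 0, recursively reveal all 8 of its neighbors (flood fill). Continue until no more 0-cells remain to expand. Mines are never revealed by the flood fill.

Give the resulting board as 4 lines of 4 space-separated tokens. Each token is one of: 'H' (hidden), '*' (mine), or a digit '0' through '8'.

H H H H
H 1 H H
H H H H
H H H H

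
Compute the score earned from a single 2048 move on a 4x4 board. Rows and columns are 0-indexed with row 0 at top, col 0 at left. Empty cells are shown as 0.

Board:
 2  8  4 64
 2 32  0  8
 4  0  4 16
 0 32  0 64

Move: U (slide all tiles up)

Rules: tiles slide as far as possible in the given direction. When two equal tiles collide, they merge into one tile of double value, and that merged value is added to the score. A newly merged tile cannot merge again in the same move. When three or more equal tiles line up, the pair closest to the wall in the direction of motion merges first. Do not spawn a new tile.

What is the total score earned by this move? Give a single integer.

Answer: 76

Derivation:
Slide up:
col 0: [2, 2, 4, 0] -> [4, 4, 0, 0]  score +4 (running 4)
col 1: [8, 32, 0, 32] -> [8, 64, 0, 0]  score +64 (running 68)
col 2: [4, 0, 4, 0] -> [8, 0, 0, 0]  score +8 (running 76)
col 3: [64, 8, 16, 64] -> [64, 8, 16, 64]  score +0 (running 76)
Board after move:
 4  8  8 64
 4 64  0  8
 0  0  0 16
 0  0  0 64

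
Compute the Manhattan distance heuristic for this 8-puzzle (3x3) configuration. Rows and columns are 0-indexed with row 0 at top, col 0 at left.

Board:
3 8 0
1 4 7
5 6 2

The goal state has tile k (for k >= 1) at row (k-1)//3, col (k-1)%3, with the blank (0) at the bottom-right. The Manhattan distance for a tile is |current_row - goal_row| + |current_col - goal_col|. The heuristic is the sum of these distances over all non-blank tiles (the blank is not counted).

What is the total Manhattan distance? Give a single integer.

Answer: 16

Derivation:
Tile 3: at (0,0), goal (0,2), distance |0-0|+|0-2| = 2
Tile 8: at (0,1), goal (2,1), distance |0-2|+|1-1| = 2
Tile 1: at (1,0), goal (0,0), distance |1-0|+|0-0| = 1
Tile 4: at (1,1), goal (1,0), distance |1-1|+|1-0| = 1
Tile 7: at (1,2), goal (2,0), distance |1-2|+|2-0| = 3
Tile 5: at (2,0), goal (1,1), distance |2-1|+|0-1| = 2
Tile 6: at (2,1), goal (1,2), distance |2-1|+|1-2| = 2
Tile 2: at (2,2), goal (0,1), distance |2-0|+|2-1| = 3
Sum: 2 + 2 + 1 + 1 + 3 + 2 + 2 + 3 = 16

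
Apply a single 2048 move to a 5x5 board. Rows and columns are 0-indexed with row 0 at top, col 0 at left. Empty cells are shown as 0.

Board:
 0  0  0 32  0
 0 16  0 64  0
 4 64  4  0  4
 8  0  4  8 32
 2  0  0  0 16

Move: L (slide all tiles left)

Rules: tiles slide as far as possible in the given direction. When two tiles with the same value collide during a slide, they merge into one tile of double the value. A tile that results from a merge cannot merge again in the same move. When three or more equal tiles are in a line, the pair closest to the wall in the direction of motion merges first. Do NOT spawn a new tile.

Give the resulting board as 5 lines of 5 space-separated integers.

Slide left:
row 0: [0, 0, 0, 32, 0] -> [32, 0, 0, 0, 0]
row 1: [0, 16, 0, 64, 0] -> [16, 64, 0, 0, 0]
row 2: [4, 64, 4, 0, 4] -> [4, 64, 8, 0, 0]
row 3: [8, 0, 4, 8, 32] -> [8, 4, 8, 32, 0]
row 4: [2, 0, 0, 0, 16] -> [2, 16, 0, 0, 0]

Answer: 32  0  0  0  0
16 64  0  0  0
 4 64  8  0  0
 8  4  8 32  0
 2 16  0  0  0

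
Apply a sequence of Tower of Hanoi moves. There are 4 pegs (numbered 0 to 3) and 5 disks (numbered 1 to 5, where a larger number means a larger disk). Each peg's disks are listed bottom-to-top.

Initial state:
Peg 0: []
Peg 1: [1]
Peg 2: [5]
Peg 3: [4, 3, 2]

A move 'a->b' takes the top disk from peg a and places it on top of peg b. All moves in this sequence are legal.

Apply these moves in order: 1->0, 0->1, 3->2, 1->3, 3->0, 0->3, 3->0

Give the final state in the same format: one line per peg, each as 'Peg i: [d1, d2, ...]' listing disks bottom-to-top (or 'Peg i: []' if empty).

After move 1 (1->0):
Peg 0: [1]
Peg 1: []
Peg 2: [5]
Peg 3: [4, 3, 2]

After move 2 (0->1):
Peg 0: []
Peg 1: [1]
Peg 2: [5]
Peg 3: [4, 3, 2]

After move 3 (3->2):
Peg 0: []
Peg 1: [1]
Peg 2: [5, 2]
Peg 3: [4, 3]

After move 4 (1->3):
Peg 0: []
Peg 1: []
Peg 2: [5, 2]
Peg 3: [4, 3, 1]

After move 5 (3->0):
Peg 0: [1]
Peg 1: []
Peg 2: [5, 2]
Peg 3: [4, 3]

After move 6 (0->3):
Peg 0: []
Peg 1: []
Peg 2: [5, 2]
Peg 3: [4, 3, 1]

After move 7 (3->0):
Peg 0: [1]
Peg 1: []
Peg 2: [5, 2]
Peg 3: [4, 3]

Answer: Peg 0: [1]
Peg 1: []
Peg 2: [5, 2]
Peg 3: [4, 3]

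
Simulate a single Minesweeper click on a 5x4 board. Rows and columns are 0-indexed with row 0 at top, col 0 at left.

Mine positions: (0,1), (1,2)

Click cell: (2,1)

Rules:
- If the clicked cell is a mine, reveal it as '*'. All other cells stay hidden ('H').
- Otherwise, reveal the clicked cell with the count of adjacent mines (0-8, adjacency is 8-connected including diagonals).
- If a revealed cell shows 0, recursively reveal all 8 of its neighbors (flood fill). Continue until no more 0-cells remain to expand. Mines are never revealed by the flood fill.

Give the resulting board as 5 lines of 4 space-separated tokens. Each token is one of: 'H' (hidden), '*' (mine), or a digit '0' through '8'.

H H H H
H H H H
H 1 H H
H H H H
H H H H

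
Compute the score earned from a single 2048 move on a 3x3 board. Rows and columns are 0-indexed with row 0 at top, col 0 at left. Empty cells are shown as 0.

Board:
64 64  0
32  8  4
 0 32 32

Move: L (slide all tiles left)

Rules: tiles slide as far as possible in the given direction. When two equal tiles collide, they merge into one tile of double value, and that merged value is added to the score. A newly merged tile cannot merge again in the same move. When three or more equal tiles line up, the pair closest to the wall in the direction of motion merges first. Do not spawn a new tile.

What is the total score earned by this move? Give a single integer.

Answer: 192

Derivation:
Slide left:
row 0: [64, 64, 0] -> [128, 0, 0]  score +128 (running 128)
row 1: [32, 8, 4] -> [32, 8, 4]  score +0 (running 128)
row 2: [0, 32, 32] -> [64, 0, 0]  score +64 (running 192)
Board after move:
128   0   0
 32   8   4
 64   0   0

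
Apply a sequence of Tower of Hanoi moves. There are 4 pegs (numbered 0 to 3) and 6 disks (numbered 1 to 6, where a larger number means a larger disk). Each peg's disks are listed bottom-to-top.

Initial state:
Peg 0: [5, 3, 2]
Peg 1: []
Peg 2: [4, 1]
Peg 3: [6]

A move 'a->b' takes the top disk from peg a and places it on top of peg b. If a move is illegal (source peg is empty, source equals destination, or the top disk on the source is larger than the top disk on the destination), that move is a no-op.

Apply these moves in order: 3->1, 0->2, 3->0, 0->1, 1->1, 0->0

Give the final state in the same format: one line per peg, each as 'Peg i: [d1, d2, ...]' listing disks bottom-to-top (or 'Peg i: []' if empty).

Answer: Peg 0: [5, 3]
Peg 1: [6, 2]
Peg 2: [4, 1]
Peg 3: []

Derivation:
After move 1 (3->1):
Peg 0: [5, 3, 2]
Peg 1: [6]
Peg 2: [4, 1]
Peg 3: []

After move 2 (0->2):
Peg 0: [5, 3, 2]
Peg 1: [6]
Peg 2: [4, 1]
Peg 3: []

After move 3 (3->0):
Peg 0: [5, 3, 2]
Peg 1: [6]
Peg 2: [4, 1]
Peg 3: []

After move 4 (0->1):
Peg 0: [5, 3]
Peg 1: [6, 2]
Peg 2: [4, 1]
Peg 3: []

After move 5 (1->1):
Peg 0: [5, 3]
Peg 1: [6, 2]
Peg 2: [4, 1]
Peg 3: []

After move 6 (0->0):
Peg 0: [5, 3]
Peg 1: [6, 2]
Peg 2: [4, 1]
Peg 3: []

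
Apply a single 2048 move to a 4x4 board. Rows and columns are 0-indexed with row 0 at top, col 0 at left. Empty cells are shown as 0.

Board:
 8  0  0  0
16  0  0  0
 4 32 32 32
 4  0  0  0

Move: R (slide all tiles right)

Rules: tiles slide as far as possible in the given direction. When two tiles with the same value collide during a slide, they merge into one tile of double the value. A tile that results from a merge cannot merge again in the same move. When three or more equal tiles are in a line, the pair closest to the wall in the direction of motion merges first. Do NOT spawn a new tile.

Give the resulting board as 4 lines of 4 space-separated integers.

Answer:  0  0  0  8
 0  0  0 16
 0  4 32 64
 0  0  0  4

Derivation:
Slide right:
row 0: [8, 0, 0, 0] -> [0, 0, 0, 8]
row 1: [16, 0, 0, 0] -> [0, 0, 0, 16]
row 2: [4, 32, 32, 32] -> [0, 4, 32, 64]
row 3: [4, 0, 0, 0] -> [0, 0, 0, 4]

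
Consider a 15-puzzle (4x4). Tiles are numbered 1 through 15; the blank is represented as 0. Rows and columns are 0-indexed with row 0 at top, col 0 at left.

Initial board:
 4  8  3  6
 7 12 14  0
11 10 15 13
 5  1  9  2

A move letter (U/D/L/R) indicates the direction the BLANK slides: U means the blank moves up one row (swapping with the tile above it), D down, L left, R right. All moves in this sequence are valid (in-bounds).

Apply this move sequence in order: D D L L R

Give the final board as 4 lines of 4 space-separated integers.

Answer:  4  8  3  6
 7 12 14 13
11 10 15  2
 5  1  0  9

Derivation:
After move 1 (D):
 4  8  3  6
 7 12 14 13
11 10 15  0
 5  1  9  2

After move 2 (D):
 4  8  3  6
 7 12 14 13
11 10 15  2
 5  1  9  0

After move 3 (L):
 4  8  3  6
 7 12 14 13
11 10 15  2
 5  1  0  9

After move 4 (L):
 4  8  3  6
 7 12 14 13
11 10 15  2
 5  0  1  9

After move 5 (R):
 4  8  3  6
 7 12 14 13
11 10 15  2
 5  1  0  9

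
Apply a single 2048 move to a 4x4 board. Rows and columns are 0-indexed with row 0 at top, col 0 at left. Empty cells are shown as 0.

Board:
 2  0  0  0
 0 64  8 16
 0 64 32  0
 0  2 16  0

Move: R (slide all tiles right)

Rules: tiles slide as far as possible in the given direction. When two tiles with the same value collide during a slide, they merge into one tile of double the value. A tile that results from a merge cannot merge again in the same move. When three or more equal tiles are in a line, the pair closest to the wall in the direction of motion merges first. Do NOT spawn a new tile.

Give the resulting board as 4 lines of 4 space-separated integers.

Answer:  0  0  0  2
 0 64  8 16
 0  0 64 32
 0  0  2 16

Derivation:
Slide right:
row 0: [2, 0, 0, 0] -> [0, 0, 0, 2]
row 1: [0, 64, 8, 16] -> [0, 64, 8, 16]
row 2: [0, 64, 32, 0] -> [0, 0, 64, 32]
row 3: [0, 2, 16, 0] -> [0, 0, 2, 16]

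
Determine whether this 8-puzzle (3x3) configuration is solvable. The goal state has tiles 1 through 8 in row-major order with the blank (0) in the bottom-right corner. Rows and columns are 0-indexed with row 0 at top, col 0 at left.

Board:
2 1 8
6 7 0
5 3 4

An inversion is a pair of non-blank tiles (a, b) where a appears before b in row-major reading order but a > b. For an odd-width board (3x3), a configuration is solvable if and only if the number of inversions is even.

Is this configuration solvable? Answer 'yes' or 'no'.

Answer: yes

Derivation:
Inversions (pairs i<j in row-major order where tile[i] > tile[j] > 0): 14
14 is even, so the puzzle is solvable.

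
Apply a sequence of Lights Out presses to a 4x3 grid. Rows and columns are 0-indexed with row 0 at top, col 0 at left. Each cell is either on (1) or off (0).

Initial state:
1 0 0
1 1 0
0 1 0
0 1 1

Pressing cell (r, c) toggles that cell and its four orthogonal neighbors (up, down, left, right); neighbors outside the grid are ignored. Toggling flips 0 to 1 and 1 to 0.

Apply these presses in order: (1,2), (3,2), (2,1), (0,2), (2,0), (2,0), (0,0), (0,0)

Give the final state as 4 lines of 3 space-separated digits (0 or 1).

After press 1 at (1,2):
1 0 1
1 0 1
0 1 1
0 1 1

After press 2 at (3,2):
1 0 1
1 0 1
0 1 0
0 0 0

After press 3 at (2,1):
1 0 1
1 1 1
1 0 1
0 1 0

After press 4 at (0,2):
1 1 0
1 1 0
1 0 1
0 1 0

After press 5 at (2,0):
1 1 0
0 1 0
0 1 1
1 1 0

After press 6 at (2,0):
1 1 0
1 1 0
1 0 1
0 1 0

After press 7 at (0,0):
0 0 0
0 1 0
1 0 1
0 1 0

After press 8 at (0,0):
1 1 0
1 1 0
1 0 1
0 1 0

Answer: 1 1 0
1 1 0
1 0 1
0 1 0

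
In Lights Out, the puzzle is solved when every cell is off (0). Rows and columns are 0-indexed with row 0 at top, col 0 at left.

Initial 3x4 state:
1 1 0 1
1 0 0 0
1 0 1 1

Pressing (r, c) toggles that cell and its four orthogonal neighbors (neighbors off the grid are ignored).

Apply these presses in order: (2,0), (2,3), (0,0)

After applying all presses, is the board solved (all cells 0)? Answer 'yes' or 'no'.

Answer: no

Derivation:
After press 1 at (2,0):
1 1 0 1
0 0 0 0
0 1 1 1

After press 2 at (2,3):
1 1 0 1
0 0 0 1
0 1 0 0

After press 3 at (0,0):
0 0 0 1
1 0 0 1
0 1 0 0

Lights still on: 4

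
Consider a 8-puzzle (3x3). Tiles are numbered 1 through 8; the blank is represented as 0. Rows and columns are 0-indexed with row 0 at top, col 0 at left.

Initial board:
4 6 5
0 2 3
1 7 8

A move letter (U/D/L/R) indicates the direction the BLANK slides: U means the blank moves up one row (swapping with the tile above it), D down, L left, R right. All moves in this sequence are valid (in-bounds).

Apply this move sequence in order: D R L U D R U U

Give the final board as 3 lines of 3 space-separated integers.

After move 1 (D):
4 6 5
1 2 3
0 7 8

After move 2 (R):
4 6 5
1 2 3
7 0 8

After move 3 (L):
4 6 5
1 2 3
0 7 8

After move 4 (U):
4 6 5
0 2 3
1 7 8

After move 5 (D):
4 6 5
1 2 3
0 7 8

After move 6 (R):
4 6 5
1 2 3
7 0 8

After move 7 (U):
4 6 5
1 0 3
7 2 8

After move 8 (U):
4 0 5
1 6 3
7 2 8

Answer: 4 0 5
1 6 3
7 2 8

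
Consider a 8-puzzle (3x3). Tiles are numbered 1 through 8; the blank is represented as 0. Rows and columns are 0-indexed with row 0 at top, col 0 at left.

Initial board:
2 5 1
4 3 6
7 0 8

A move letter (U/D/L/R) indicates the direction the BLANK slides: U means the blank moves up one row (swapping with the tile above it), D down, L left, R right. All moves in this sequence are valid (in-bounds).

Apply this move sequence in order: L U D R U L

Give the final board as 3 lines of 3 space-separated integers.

Answer: 2 5 1
0 4 6
7 3 8

Derivation:
After move 1 (L):
2 5 1
4 3 6
0 7 8

After move 2 (U):
2 5 1
0 3 6
4 7 8

After move 3 (D):
2 5 1
4 3 6
0 7 8

After move 4 (R):
2 5 1
4 3 6
7 0 8

After move 5 (U):
2 5 1
4 0 6
7 3 8

After move 6 (L):
2 5 1
0 4 6
7 3 8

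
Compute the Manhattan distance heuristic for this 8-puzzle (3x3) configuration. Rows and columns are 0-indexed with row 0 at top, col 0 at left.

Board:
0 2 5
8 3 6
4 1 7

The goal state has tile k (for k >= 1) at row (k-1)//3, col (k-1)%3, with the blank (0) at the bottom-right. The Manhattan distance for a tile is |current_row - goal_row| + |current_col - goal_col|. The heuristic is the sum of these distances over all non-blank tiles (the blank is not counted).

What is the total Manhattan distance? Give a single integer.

Answer: 12

Derivation:
Tile 2: at (0,1), goal (0,1), distance |0-0|+|1-1| = 0
Tile 5: at (0,2), goal (1,1), distance |0-1|+|2-1| = 2
Tile 8: at (1,0), goal (2,1), distance |1-2|+|0-1| = 2
Tile 3: at (1,1), goal (0,2), distance |1-0|+|1-2| = 2
Tile 6: at (1,2), goal (1,2), distance |1-1|+|2-2| = 0
Tile 4: at (2,0), goal (1,0), distance |2-1|+|0-0| = 1
Tile 1: at (2,1), goal (0,0), distance |2-0|+|1-0| = 3
Tile 7: at (2,2), goal (2,0), distance |2-2|+|2-0| = 2
Sum: 0 + 2 + 2 + 2 + 0 + 1 + 3 + 2 = 12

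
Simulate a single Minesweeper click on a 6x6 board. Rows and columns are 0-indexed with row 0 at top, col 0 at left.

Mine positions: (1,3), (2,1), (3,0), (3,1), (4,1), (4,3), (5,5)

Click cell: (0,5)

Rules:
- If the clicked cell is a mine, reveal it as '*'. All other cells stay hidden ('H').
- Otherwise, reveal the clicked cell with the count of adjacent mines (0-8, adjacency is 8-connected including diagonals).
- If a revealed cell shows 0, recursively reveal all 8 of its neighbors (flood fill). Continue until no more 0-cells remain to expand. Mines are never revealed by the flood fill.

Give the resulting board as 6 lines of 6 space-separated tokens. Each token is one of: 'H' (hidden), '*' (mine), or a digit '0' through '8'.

H H H H 1 0
H H H H 1 0
H H H H 1 0
H H H H 1 0
H H H H 2 1
H H H H H H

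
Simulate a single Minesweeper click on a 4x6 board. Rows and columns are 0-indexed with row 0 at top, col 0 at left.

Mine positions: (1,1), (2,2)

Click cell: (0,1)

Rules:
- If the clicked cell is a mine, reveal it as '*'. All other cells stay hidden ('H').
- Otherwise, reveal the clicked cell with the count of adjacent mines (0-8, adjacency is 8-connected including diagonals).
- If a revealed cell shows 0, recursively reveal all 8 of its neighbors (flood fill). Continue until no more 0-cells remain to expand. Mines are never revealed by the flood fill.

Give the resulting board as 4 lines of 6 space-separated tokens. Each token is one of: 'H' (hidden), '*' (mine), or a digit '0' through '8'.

H 1 H H H H
H H H H H H
H H H H H H
H H H H H H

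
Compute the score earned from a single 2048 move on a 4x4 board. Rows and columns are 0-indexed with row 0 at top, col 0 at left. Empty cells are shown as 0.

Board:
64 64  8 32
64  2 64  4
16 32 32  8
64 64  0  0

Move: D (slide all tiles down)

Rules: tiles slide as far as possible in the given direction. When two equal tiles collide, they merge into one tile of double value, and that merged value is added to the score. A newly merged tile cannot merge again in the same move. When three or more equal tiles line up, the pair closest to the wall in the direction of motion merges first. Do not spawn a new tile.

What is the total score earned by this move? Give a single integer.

Answer: 128

Derivation:
Slide down:
col 0: [64, 64, 16, 64] -> [0, 128, 16, 64]  score +128 (running 128)
col 1: [64, 2, 32, 64] -> [64, 2, 32, 64]  score +0 (running 128)
col 2: [8, 64, 32, 0] -> [0, 8, 64, 32]  score +0 (running 128)
col 3: [32, 4, 8, 0] -> [0, 32, 4, 8]  score +0 (running 128)
Board after move:
  0  64   0   0
128   2   8  32
 16  32  64   4
 64  64  32   8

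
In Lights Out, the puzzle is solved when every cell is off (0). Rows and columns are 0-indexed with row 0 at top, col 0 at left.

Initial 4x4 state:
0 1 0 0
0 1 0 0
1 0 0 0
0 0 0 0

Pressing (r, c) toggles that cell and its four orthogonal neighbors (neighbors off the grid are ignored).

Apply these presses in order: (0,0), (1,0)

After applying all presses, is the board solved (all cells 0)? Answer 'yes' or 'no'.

Answer: yes

Derivation:
After press 1 at (0,0):
1 0 0 0
1 1 0 0
1 0 0 0
0 0 0 0

After press 2 at (1,0):
0 0 0 0
0 0 0 0
0 0 0 0
0 0 0 0

Lights still on: 0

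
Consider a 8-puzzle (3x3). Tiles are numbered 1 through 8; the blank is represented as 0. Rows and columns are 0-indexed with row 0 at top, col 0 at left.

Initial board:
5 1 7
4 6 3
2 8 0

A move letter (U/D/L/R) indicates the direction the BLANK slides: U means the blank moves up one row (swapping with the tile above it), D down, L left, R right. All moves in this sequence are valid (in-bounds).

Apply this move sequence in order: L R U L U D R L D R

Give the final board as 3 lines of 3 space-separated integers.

After move 1 (L):
5 1 7
4 6 3
2 0 8

After move 2 (R):
5 1 7
4 6 3
2 8 0

After move 3 (U):
5 1 7
4 6 0
2 8 3

After move 4 (L):
5 1 7
4 0 6
2 8 3

After move 5 (U):
5 0 7
4 1 6
2 8 3

After move 6 (D):
5 1 7
4 0 6
2 8 3

After move 7 (R):
5 1 7
4 6 0
2 8 3

After move 8 (L):
5 1 7
4 0 6
2 8 3

After move 9 (D):
5 1 7
4 8 6
2 0 3

After move 10 (R):
5 1 7
4 8 6
2 3 0

Answer: 5 1 7
4 8 6
2 3 0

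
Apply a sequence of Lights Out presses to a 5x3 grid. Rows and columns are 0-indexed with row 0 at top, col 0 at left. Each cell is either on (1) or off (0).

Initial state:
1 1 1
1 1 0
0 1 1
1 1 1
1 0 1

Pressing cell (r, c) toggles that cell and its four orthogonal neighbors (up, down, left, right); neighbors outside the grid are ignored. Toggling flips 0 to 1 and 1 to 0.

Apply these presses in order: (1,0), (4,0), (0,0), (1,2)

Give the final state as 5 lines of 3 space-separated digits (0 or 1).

Answer: 1 0 0
1 1 1
1 1 0
0 1 1
0 1 1

Derivation:
After press 1 at (1,0):
0 1 1
0 0 0
1 1 1
1 1 1
1 0 1

After press 2 at (4,0):
0 1 1
0 0 0
1 1 1
0 1 1
0 1 1

After press 3 at (0,0):
1 0 1
1 0 0
1 1 1
0 1 1
0 1 1

After press 4 at (1,2):
1 0 0
1 1 1
1 1 0
0 1 1
0 1 1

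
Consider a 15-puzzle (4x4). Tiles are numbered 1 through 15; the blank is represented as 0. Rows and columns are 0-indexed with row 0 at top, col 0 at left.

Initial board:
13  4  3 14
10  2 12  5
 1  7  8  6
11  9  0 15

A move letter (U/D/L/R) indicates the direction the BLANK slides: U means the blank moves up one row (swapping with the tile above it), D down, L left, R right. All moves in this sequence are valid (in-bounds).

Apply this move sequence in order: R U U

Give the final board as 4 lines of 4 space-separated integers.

After move 1 (R):
13  4  3 14
10  2 12  5
 1  7  8  6
11  9 15  0

After move 2 (U):
13  4  3 14
10  2 12  5
 1  7  8  0
11  9 15  6

After move 3 (U):
13  4  3 14
10  2 12  0
 1  7  8  5
11  9 15  6

Answer: 13  4  3 14
10  2 12  0
 1  7  8  5
11  9 15  6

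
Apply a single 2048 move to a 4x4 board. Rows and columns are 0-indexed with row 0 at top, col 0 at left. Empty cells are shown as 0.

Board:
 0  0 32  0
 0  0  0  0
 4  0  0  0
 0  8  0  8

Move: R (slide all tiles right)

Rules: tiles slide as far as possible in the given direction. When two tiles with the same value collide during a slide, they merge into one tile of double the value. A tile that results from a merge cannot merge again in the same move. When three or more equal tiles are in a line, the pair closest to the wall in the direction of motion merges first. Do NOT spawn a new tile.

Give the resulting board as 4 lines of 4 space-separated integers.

Answer:  0  0  0 32
 0  0  0  0
 0  0  0  4
 0  0  0 16

Derivation:
Slide right:
row 0: [0, 0, 32, 0] -> [0, 0, 0, 32]
row 1: [0, 0, 0, 0] -> [0, 0, 0, 0]
row 2: [4, 0, 0, 0] -> [0, 0, 0, 4]
row 3: [0, 8, 0, 8] -> [0, 0, 0, 16]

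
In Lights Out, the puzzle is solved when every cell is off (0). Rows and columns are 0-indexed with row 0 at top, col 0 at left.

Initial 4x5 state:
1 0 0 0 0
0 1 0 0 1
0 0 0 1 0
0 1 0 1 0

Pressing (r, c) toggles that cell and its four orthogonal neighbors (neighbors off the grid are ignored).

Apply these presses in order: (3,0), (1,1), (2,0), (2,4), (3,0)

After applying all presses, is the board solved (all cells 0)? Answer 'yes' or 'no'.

After press 1 at (3,0):
1 0 0 0 0
0 1 0 0 1
1 0 0 1 0
1 0 0 1 0

After press 2 at (1,1):
1 1 0 0 0
1 0 1 0 1
1 1 0 1 0
1 0 0 1 0

After press 3 at (2,0):
1 1 0 0 0
0 0 1 0 1
0 0 0 1 0
0 0 0 1 0

After press 4 at (2,4):
1 1 0 0 0
0 0 1 0 0
0 0 0 0 1
0 0 0 1 1

After press 5 at (3,0):
1 1 0 0 0
0 0 1 0 0
1 0 0 0 1
1 1 0 1 1

Lights still on: 9

Answer: no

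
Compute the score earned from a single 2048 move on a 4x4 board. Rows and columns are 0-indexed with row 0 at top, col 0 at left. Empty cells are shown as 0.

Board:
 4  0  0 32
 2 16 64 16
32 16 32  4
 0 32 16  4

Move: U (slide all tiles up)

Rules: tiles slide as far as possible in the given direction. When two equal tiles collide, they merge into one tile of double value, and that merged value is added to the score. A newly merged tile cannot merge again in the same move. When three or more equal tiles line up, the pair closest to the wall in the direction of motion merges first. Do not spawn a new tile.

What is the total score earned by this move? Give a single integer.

Answer: 40

Derivation:
Slide up:
col 0: [4, 2, 32, 0] -> [4, 2, 32, 0]  score +0 (running 0)
col 1: [0, 16, 16, 32] -> [32, 32, 0, 0]  score +32 (running 32)
col 2: [0, 64, 32, 16] -> [64, 32, 16, 0]  score +0 (running 32)
col 3: [32, 16, 4, 4] -> [32, 16, 8, 0]  score +8 (running 40)
Board after move:
 4 32 64 32
 2 32 32 16
32  0 16  8
 0  0  0  0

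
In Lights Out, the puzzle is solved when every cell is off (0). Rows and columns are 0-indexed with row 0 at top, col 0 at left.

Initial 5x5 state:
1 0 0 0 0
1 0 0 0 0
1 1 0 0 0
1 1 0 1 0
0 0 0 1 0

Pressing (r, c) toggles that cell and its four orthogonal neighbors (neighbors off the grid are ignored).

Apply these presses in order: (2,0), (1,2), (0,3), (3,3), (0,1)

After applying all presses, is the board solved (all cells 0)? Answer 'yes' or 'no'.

Answer: no

Derivation:
After press 1 at (2,0):
1 0 0 0 0
0 0 0 0 0
0 0 0 0 0
0 1 0 1 0
0 0 0 1 0

After press 2 at (1,2):
1 0 1 0 0
0 1 1 1 0
0 0 1 0 0
0 1 0 1 0
0 0 0 1 0

After press 3 at (0,3):
1 0 0 1 1
0 1 1 0 0
0 0 1 0 0
0 1 0 1 0
0 0 0 1 0

After press 4 at (3,3):
1 0 0 1 1
0 1 1 0 0
0 0 1 1 0
0 1 1 0 1
0 0 0 0 0

After press 5 at (0,1):
0 1 1 1 1
0 0 1 0 0
0 0 1 1 0
0 1 1 0 1
0 0 0 0 0

Lights still on: 10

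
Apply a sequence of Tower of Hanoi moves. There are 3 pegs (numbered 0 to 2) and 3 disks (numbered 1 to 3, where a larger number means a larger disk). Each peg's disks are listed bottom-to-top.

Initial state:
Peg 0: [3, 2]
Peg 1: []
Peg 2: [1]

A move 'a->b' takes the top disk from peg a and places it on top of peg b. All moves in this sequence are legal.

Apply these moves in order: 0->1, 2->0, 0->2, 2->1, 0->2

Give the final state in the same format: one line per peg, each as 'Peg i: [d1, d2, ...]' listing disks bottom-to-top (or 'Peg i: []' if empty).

After move 1 (0->1):
Peg 0: [3]
Peg 1: [2]
Peg 2: [1]

After move 2 (2->0):
Peg 0: [3, 1]
Peg 1: [2]
Peg 2: []

After move 3 (0->2):
Peg 0: [3]
Peg 1: [2]
Peg 2: [1]

After move 4 (2->1):
Peg 0: [3]
Peg 1: [2, 1]
Peg 2: []

After move 5 (0->2):
Peg 0: []
Peg 1: [2, 1]
Peg 2: [3]

Answer: Peg 0: []
Peg 1: [2, 1]
Peg 2: [3]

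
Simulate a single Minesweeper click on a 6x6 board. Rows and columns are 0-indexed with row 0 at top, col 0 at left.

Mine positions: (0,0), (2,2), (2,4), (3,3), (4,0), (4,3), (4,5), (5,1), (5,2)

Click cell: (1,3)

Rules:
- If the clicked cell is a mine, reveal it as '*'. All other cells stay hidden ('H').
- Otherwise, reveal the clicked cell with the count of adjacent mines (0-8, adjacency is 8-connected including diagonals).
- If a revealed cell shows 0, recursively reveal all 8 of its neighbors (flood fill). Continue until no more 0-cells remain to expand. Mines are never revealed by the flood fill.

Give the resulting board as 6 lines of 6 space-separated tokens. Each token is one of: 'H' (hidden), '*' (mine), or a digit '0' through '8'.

H H H H H H
H H H 2 H H
H H H H H H
H H H H H H
H H H H H H
H H H H H H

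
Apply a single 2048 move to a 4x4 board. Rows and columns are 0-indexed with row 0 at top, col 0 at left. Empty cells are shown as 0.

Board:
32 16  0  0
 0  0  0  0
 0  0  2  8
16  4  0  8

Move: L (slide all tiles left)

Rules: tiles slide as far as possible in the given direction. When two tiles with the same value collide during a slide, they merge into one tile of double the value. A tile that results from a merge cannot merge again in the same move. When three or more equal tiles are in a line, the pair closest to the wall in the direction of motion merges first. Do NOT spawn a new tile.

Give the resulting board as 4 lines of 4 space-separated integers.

Answer: 32 16  0  0
 0  0  0  0
 2  8  0  0
16  4  8  0

Derivation:
Slide left:
row 0: [32, 16, 0, 0] -> [32, 16, 0, 0]
row 1: [0, 0, 0, 0] -> [0, 0, 0, 0]
row 2: [0, 0, 2, 8] -> [2, 8, 0, 0]
row 3: [16, 4, 0, 8] -> [16, 4, 8, 0]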